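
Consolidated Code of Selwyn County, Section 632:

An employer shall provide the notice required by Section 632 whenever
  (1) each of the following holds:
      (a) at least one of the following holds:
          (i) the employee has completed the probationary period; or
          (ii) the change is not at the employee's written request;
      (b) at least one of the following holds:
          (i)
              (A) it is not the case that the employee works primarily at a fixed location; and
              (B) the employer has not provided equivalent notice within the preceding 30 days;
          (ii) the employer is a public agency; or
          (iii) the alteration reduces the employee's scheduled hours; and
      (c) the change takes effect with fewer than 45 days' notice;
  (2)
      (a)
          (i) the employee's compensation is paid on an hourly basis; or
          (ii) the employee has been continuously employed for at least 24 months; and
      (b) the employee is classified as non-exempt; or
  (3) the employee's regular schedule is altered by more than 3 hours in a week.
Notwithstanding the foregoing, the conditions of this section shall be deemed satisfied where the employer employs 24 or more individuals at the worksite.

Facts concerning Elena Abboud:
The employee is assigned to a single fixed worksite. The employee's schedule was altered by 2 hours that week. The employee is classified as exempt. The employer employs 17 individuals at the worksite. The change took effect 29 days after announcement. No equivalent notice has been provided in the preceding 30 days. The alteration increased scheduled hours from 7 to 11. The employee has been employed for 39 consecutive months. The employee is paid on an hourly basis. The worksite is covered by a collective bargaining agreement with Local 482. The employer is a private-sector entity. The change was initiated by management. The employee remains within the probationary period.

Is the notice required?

(i) past probation — not met.
(ii) not employee-requested — satisfied.
(a) = F OR T = true.
(A) not (fixed location) — not met.
(B) no recent notice — satisfied.
(i) = F AND T = false.
(ii) public agency — fails.
(iii) hours reduced — not satisfied.
(b) = F OR F OR F = false.
(c) < 45 days' notice — holds.
(1) = T AND F AND T = false.
(i) hourly-paid — satisfied.
(ii) tenure ≥ 24 mo. — met.
(a) = T OR T = true.
(b) non-exempt — fails.
So (2) is not satisfied (T AND F).
(3) schedule shift > 3h — not met.
So Overall is not satisfied (F OR F OR F).
Exception (≥ 24 at site) — not satisfied.
Result: main false OR exception false → false.

No — not required.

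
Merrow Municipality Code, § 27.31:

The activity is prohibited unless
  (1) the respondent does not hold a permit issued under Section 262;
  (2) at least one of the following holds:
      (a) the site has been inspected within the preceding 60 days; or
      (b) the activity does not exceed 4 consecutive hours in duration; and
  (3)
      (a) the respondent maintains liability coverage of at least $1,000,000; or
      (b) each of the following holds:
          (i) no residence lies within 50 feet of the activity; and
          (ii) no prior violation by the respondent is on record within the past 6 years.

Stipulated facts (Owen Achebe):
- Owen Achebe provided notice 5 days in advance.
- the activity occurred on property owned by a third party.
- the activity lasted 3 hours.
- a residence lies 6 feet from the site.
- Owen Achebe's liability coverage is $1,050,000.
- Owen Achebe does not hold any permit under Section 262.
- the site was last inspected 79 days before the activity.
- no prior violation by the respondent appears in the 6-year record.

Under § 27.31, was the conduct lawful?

(1) not (holds permit) — met.
(a) site inspected — not met.
(b) ≤ 4 hrs duration — met.
So (2) is satisfied (F OR T).
(a) coverage ≥ $1,000,000 — met.
(i) no residence in 50 ft — fails.
(ii) no prior violation — satisfied.
(b): F AND T → false.
(3): T OR F → true.
Overall: T AND T AND T → true.

Yes — lawful.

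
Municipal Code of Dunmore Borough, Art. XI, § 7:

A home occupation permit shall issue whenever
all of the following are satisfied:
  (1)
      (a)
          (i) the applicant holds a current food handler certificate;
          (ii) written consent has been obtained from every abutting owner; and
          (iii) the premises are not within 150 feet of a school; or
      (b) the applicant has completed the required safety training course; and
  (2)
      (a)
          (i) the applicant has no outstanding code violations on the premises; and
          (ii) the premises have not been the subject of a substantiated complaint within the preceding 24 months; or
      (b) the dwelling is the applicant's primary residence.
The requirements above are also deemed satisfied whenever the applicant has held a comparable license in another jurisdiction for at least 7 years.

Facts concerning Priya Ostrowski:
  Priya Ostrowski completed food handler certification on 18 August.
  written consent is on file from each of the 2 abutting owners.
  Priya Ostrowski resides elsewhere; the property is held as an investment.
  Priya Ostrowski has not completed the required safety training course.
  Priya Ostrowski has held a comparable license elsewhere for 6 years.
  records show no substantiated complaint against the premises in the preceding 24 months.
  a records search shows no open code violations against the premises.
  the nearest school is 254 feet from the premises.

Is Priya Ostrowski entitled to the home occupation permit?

Yes — granted.

(i) food handler cert. — satisfied.
(ii) all abutters consent — holds.
(iii) ≥150 ft from school — holds.
So (a) is satisfied (T AND T AND T).
(b) safety training — not met.
(1) = T OR F = true.
(i) no code violations — holds.
(ii) no complaint in 24 mo. — met.
So (a) is satisfied (T AND T).
(b) primary residence — fails.
So (2) is satisfied (T OR F).
So Overall is satisfied (T AND T).
Exception (prior license ≥ 7 yr) — not satisfied.
Result: main true OR exception false → true.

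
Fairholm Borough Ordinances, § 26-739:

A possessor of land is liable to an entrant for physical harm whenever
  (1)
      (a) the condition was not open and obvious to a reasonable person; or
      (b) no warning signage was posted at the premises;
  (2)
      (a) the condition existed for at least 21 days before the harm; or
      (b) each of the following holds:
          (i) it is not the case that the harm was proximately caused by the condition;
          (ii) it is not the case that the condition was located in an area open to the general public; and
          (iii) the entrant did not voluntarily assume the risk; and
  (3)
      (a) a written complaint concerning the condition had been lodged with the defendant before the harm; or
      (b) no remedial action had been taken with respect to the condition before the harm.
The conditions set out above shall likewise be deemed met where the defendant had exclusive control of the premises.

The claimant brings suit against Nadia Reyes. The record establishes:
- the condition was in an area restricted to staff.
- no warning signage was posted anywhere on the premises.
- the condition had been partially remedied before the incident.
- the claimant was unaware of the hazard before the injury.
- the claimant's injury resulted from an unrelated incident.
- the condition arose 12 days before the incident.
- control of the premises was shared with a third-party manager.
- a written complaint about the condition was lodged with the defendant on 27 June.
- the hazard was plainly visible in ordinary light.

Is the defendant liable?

(a) not open/obvious — not satisfied.
(b) no signage posted — holds.
(1) = F OR T = true.
(a) condition ≥21 days old — not satisfied.
(i) not (proximate cause) — holds.
(ii) not (public area) — met.
(iii) no assumed risk — met.
So (b) is satisfied (T AND T AND T).
So (2) is satisfied (F OR T).
(a) complaint lodged — satisfied.
(b) no remedial action — not satisfied.
(3): T OR F → true.
Overall: T AND T AND T → true.
Exception (exclusive control) — not satisfied.
Result: main true OR exception false → true.

Yes — liable.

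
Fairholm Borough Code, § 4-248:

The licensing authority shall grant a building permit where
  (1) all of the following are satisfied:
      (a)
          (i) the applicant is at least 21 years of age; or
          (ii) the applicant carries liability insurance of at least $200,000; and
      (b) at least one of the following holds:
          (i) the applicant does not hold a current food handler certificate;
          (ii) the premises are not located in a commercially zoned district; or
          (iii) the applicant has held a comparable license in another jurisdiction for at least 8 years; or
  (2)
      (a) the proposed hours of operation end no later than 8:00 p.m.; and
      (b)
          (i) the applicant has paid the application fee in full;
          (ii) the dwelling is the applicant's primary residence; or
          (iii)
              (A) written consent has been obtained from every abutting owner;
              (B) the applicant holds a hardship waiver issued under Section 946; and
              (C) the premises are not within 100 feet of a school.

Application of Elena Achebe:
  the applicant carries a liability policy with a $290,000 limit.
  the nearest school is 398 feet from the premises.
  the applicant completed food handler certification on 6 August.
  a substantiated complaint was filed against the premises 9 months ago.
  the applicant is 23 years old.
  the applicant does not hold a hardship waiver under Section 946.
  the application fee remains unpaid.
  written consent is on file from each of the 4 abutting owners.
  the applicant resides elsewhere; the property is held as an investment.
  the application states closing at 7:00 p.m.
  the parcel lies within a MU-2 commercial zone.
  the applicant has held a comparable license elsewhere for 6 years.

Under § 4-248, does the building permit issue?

(i) age ≥ 21 — met.
(ii) insurance ≥ $200,000 — satisfied.
(a) = T OR T = true.
(i) not (food handler cert.) — not met.
(ii) not (commercially zoned) — fails.
(iii) prior license ≥ 8 yr — not satisfied.
So (b) is not satisfied (F OR F OR F).
(1): T AND F → false.
(a) closes by 8 p.m. — met.
(i) fee paid — not satisfied.
(ii) primary residence — not met.
(A) all abutters consent — met.
(B) hardship waiver — not satisfied.
(C) ≥100 ft from school — met.
(iii): T AND F AND T → false.
(b) = F OR F OR F = false.
(2): T AND F → false.
Overall: F OR F → false.

No — denied.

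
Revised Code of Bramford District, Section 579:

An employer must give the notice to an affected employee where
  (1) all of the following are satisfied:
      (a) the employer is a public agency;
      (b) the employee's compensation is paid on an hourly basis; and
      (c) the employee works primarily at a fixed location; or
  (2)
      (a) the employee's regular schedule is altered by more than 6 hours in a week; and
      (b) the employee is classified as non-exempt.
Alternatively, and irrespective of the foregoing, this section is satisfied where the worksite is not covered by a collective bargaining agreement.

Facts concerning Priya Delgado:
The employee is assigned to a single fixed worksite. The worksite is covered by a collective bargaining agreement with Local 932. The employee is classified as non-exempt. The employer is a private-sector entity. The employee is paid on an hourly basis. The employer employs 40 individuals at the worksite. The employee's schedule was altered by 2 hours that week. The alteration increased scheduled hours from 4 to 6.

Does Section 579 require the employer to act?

No — not required.

(a) public agency — not met.
(b) hourly-paid — holds.
(c) fixed location — satisfied.
(1): F AND T AND T → false.
(a) schedule shift > 6h — not met.
(b) non-exempt — met.
So (2) is not satisfied (F AND T).
So Overall is not satisfied (F OR F).
Exception (no CBA) — not satisfied.
Result: main false OR exception false → false.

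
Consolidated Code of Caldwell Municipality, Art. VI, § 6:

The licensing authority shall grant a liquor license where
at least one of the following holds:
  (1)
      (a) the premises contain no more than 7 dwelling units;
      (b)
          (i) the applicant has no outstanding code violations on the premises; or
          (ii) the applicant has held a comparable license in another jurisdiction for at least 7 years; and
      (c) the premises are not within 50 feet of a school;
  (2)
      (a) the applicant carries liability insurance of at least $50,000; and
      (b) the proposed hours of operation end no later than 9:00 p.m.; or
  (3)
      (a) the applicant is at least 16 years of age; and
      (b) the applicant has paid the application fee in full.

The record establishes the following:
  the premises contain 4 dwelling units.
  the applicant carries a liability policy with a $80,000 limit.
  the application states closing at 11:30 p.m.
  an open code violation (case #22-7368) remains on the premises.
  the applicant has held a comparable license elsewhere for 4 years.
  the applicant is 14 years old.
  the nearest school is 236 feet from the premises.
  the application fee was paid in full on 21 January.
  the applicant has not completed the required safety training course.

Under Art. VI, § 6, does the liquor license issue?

No — denied.

(a) ≤ 7 units — satisfied.
(i) no code violations — not satisfied.
(ii) prior license ≥ 7 yr — fails.
(b): F OR F → false.
(c) ≥50 ft from school — satisfied.
So (1) is not satisfied (T AND F AND T).
(a) insurance ≥ $50,000 — holds.
(b) closes by 9 p.m. — not satisfied.
(2): T AND F → false.
(a) age ≥ 16 — not satisfied.
(b) fee paid — satisfied.
(3) = F AND T = false.
So Overall is not satisfied (F OR F OR F).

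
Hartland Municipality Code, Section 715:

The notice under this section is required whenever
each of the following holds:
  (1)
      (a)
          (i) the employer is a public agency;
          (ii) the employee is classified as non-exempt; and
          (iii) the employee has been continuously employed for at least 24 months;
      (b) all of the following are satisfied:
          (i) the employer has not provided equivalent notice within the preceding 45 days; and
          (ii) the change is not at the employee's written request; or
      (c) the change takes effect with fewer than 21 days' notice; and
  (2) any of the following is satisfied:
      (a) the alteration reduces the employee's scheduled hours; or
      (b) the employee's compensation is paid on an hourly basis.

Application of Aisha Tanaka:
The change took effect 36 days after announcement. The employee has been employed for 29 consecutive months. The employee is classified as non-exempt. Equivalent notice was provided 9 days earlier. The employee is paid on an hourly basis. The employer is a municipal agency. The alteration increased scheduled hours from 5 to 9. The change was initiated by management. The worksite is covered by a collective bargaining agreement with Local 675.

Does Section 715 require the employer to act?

(i) public agency — satisfied.
(ii) non-exempt — holds.
(iii) tenure ≥ 24 mo. — met.
So (a) is satisfied (T AND T AND T).
(i) no recent notice — not satisfied.
(ii) not employee-requested — met.
So (b) is not satisfied (F AND T).
(c) < 21 days' notice — not satisfied.
(1) = T OR F OR F = true.
(a) hours reduced — not met.
(b) hourly-paid — holds.
(2) = F OR T = true.
Overall = T AND T = true.

Yes — required.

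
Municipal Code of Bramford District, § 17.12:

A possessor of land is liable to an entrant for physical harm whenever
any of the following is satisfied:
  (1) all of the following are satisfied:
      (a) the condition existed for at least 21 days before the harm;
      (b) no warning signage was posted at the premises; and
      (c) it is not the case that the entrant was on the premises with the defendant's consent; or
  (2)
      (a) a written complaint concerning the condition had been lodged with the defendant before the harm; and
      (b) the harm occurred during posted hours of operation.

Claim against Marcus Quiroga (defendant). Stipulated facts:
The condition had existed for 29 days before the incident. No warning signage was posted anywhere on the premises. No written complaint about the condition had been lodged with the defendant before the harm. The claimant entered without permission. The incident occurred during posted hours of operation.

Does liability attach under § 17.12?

(a) condition ≥21 days old — holds.
(b) no signage posted — holds.
(c) not (consent to enter) — satisfied.
(1) = T AND T AND T = true.
(a) complaint lodged — fails.
(b) during posted hours — met.
(2) = F AND T = false.
So Overall is satisfied (T OR F).

Yes — liable.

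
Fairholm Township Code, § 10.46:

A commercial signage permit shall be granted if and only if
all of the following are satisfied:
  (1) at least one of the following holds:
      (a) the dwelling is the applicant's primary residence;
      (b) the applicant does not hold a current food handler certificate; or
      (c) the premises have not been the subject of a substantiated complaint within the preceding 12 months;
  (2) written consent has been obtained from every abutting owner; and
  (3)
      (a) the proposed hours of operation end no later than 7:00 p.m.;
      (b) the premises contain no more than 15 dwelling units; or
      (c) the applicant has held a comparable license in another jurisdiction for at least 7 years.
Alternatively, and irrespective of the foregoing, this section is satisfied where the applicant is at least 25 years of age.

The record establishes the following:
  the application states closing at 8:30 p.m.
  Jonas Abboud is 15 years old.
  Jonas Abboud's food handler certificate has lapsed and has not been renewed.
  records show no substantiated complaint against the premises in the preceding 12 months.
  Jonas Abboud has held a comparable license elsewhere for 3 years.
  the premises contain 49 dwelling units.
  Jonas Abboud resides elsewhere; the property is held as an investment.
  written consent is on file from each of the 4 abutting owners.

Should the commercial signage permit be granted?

No — denied.

(a) primary residence — not satisfied.
(b) not (food handler cert.) — met.
(c) no complaint in 12 mo. — holds.
(1) = F OR T OR T = true.
(2) all abutters consent — holds.
(a) closes by 7 p.m. — not satisfied.
(b) ≤ 15 units — fails.
(c) prior license ≥ 7 yr — not met.
(3) = F OR F OR F = false.
So Overall is not satisfied (T AND T AND F).
Exception (age ≥ 25) — not satisfied.
Result: main false OR exception false → false.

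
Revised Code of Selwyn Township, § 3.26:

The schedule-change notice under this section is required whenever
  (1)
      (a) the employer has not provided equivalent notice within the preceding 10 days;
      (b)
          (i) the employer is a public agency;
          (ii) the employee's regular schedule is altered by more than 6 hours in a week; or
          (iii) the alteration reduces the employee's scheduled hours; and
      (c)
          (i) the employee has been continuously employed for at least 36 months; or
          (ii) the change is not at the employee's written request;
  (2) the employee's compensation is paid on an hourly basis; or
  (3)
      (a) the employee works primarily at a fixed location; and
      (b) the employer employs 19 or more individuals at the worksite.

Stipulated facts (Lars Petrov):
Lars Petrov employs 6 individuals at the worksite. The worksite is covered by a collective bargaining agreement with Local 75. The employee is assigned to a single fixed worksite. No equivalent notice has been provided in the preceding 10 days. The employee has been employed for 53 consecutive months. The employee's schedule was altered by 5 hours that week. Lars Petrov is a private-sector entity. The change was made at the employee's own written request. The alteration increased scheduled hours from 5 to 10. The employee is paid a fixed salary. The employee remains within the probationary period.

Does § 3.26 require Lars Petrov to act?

(a) no recent notice — holds.
(i) public agency — not met.
(ii) schedule shift > 6h — not satisfied.
(iii) hours reduced — not met.
(b): F OR F OR F → false.
(i) tenure ≥ 36 mo. — met.
(ii) not employee-requested — not met.
(c): T OR F → true.
So (1) is not satisfied (T AND F AND T).
(2) hourly-paid — not satisfied.
(a) fixed location — met.
(b) ≥ 19 at site — not met.
(3) = T AND F = false.
Overall = F OR F OR F = false.

No — not required.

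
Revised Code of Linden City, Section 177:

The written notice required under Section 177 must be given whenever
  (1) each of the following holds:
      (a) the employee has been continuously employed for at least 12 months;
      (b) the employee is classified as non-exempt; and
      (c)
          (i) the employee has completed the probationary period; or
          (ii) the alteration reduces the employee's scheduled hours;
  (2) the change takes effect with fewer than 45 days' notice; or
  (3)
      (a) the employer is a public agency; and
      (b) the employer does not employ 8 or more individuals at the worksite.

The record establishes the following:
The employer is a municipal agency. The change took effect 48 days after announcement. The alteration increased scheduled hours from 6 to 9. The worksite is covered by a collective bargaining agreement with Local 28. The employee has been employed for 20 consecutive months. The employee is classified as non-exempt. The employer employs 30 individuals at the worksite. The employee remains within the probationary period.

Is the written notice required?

(a) tenure ≥ 12 mo. — satisfied.
(b) non-exempt — satisfied.
(i) past probation — not satisfied.
(ii) hours reduced — fails.
(c) = F OR F = false.
So (1) is not satisfied (T AND T AND F).
(2) < 45 days' notice — fails.
(a) public agency — met.
(b) not (≥ 8 at site) — fails.
(3): T AND F → false.
So Overall is not satisfied (F OR F OR F).

No — not required.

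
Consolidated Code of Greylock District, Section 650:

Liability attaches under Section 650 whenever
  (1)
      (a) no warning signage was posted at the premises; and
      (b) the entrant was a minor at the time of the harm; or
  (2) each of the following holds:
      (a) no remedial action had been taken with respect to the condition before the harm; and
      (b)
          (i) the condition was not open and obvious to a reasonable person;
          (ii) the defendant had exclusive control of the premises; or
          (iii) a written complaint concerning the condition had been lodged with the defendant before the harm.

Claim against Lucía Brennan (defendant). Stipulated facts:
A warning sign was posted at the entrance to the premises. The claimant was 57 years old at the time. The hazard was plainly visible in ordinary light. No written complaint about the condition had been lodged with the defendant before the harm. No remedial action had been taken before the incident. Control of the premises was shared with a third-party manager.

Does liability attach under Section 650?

No — not liable.

(a) no signage posted — not met.
(b) entrant a minor — fails.
So (1) is not satisfied (F AND F).
(a) no remedial action — holds.
(i) not open/obvious — not met.
(ii) exclusive control — fails.
(iii) complaint lodged — not satisfied.
(b) = F OR F OR F = false.
So (2) is not satisfied (T AND F).
Overall: F OR F → false.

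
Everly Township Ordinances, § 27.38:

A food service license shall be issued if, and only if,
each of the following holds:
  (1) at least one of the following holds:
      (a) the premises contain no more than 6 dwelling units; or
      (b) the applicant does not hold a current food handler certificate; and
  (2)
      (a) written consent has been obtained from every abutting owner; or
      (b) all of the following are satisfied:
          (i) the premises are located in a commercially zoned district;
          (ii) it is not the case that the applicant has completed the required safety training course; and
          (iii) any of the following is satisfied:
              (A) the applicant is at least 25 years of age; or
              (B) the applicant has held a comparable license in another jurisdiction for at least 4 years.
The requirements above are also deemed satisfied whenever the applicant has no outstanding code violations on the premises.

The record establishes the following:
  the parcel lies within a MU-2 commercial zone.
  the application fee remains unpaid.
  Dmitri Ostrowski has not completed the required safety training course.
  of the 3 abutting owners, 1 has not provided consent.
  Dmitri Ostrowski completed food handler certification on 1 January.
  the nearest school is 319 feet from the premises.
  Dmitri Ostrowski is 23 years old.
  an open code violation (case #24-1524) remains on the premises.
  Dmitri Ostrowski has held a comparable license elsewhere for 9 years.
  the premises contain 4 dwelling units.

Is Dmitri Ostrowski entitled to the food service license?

(a) ≤ 6 units — met.
(b) not (food handler cert.) — not satisfied.
(1) = T OR F = true.
(a) all abutters consent — not satisfied.
(i) commercially zoned — satisfied.
(ii) not (safety training) — met.
(A) age ≥ 25 — not met.
(B) prior license ≥ 4 yr — met.
(iii): F OR T → true.
So (b) is satisfied (T AND T AND T).
So (2) is satisfied (F OR T).
So Overall is satisfied (T AND T).
Exception (no code violations) — not satisfied.
Result: main true OR exception false → true.

Yes — granted.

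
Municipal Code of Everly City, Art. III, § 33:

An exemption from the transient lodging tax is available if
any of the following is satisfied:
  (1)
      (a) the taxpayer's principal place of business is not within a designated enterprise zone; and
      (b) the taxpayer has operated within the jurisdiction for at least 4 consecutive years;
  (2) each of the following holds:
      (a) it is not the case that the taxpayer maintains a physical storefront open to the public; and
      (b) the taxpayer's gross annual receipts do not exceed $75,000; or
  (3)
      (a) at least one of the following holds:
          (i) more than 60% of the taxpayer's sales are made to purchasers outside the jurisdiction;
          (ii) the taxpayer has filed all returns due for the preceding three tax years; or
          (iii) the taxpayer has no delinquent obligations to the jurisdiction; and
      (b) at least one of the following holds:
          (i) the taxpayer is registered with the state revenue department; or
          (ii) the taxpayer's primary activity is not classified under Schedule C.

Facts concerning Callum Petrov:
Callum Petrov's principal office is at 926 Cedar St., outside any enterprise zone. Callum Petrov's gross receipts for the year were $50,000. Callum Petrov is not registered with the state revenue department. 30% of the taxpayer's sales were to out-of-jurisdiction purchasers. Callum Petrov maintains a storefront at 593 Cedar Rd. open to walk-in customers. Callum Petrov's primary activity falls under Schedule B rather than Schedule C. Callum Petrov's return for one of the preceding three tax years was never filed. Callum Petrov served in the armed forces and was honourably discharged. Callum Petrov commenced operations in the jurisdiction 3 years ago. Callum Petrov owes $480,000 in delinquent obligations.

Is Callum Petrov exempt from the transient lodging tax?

(a) not (in enterprise zone) — satisfied.
(b) ≥ 4 yrs in jurisdiction — not satisfied.
So (1) is not satisfied (T AND F).
(a) not (has storefront) — fails.
(b) receipts ≤ $75,000 — satisfied.
(2): F AND T → false.
(i) >60% out-of-jur. sales — not met.
(ii) returns current — fails.
(iii) no delinquency — not met.
(a): F OR F OR F → false.
(i) state-registered — not satisfied.
(ii) not (Schedule C activity) — satisfied.
(b): F OR T → true.
(3) = F AND T = false.
So Overall is not satisfied (F OR F OR F).

No — not exempt.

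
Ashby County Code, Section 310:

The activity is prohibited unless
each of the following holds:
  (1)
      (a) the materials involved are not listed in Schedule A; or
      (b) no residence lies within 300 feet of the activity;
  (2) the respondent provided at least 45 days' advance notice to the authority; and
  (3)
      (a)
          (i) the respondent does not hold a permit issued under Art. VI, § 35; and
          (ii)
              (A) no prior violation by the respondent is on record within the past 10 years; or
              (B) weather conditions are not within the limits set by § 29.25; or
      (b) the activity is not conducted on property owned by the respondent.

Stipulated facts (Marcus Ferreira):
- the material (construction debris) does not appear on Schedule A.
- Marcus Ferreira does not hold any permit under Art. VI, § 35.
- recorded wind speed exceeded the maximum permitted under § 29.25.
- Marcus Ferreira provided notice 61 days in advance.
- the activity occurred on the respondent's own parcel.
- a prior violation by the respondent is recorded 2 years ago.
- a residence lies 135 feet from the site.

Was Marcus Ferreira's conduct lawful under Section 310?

(a) not (Schedule A material) — holds.
(b) no residence in 300 ft — not satisfied.
So (1) is satisfied (T OR F).
(2) ≥45 days' notice — met.
(i) not (holds permit) — satisfied.
(A) no prior violation — not satisfied.
(B) not (weather ok) — holds.
(ii) = F OR T = true.
(a): T AND T → true.
(b) not (own property) — not satisfied.
So (3) is satisfied (T OR F).
Overall = T AND T AND T = true.

Yes — lawful.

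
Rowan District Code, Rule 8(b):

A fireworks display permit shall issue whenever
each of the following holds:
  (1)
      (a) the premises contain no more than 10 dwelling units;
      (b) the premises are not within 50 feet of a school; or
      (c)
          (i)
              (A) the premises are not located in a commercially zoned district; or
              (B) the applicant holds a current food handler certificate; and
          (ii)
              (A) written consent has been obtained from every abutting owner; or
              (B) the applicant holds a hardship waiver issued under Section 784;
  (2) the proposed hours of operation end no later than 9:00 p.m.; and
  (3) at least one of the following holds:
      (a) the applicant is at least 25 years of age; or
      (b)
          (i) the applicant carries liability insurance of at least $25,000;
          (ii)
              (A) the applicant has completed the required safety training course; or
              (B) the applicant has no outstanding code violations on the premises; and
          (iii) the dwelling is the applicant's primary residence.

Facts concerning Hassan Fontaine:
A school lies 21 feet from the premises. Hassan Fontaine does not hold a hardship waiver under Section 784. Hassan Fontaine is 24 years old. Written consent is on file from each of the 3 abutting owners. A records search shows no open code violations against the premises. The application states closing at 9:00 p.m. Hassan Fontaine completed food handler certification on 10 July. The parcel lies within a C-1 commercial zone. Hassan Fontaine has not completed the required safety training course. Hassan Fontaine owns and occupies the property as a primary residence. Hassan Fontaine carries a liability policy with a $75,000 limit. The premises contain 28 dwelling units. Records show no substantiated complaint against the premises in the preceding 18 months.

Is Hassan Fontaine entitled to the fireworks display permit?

Yes — granted.

(a) ≤ 10 units — not met.
(b) ≥50 ft from school — not satisfied.
(A) not (commercially zoned) — not satisfied.
(B) food handler cert. — satisfied.
(i): F OR T → true.
(A) all abutters consent — met.
(B) hardship waiver — not satisfied.
(ii) = T OR F = true.
(c) = T AND T = true.
So (1) is satisfied (F OR F OR T).
(2) closes by 9 p.m. — met.
(a) age ≥ 25 — not satisfied.
(i) insurance ≥ $25,000 — holds.
(A) safety training — fails.
(B) no code violations — met.
(ii) = F OR T = true.
(iii) primary residence — holds.
(b): T AND T AND T → true.
(3): F OR T → true.
Overall = T AND T AND T = true.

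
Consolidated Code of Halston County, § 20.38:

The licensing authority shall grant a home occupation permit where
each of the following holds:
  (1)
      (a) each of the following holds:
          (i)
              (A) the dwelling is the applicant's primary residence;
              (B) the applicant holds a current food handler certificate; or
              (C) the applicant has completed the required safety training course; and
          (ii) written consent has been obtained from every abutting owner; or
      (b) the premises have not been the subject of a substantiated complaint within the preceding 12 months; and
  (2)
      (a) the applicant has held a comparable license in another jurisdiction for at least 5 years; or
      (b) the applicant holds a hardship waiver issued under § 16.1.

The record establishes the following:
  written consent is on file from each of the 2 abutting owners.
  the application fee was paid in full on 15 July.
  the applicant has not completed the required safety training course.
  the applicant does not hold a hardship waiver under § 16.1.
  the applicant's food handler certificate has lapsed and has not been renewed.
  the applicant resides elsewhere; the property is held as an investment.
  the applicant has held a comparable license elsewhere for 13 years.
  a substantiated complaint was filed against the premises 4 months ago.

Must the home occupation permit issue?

(A) primary residence — not met.
(B) food handler cert. — not satisfied.
(C) safety training — not met.
(i): F OR F OR F → false.
(ii) all abutters consent — satisfied.
So (a) is not satisfied (F AND T).
(b) no complaint in 12 mo. — not met.
So (1) is not satisfied (F OR F).
(a) prior license ≥ 5 yr — satisfied.
(b) hardship waiver — not satisfied.
(2): T OR F → true.
Overall = F AND T = false.

No — denied.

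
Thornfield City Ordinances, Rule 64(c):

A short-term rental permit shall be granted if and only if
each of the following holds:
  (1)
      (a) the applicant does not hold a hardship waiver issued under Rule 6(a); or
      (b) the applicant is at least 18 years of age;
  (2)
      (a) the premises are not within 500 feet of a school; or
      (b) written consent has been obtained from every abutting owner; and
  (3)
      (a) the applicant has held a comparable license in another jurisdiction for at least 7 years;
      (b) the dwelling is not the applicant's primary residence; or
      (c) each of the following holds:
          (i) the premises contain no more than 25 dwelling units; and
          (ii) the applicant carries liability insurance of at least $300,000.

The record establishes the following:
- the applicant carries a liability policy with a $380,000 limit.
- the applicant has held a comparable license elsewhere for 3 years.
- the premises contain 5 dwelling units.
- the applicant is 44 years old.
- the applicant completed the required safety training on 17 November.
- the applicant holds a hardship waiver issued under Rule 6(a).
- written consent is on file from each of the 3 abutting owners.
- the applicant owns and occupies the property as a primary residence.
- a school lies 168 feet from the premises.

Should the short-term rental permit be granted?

Yes — granted.

(a) not (hardship waiver) — not satisfied.
(b) age ≥ 18 — holds.
(1): F OR T → true.
(a) ≥500 ft from school — not met.
(b) all abutters consent — met.
(2) = F OR T = true.
(a) prior license ≥ 7 yr — not met.
(b) not (primary residence) — fails.
(i) ≤ 25 units — holds.
(ii) insurance ≥ $300,000 — holds.
(c): T AND T → true.
So (3) is satisfied (F OR F OR T).
Overall: T AND T AND T → true.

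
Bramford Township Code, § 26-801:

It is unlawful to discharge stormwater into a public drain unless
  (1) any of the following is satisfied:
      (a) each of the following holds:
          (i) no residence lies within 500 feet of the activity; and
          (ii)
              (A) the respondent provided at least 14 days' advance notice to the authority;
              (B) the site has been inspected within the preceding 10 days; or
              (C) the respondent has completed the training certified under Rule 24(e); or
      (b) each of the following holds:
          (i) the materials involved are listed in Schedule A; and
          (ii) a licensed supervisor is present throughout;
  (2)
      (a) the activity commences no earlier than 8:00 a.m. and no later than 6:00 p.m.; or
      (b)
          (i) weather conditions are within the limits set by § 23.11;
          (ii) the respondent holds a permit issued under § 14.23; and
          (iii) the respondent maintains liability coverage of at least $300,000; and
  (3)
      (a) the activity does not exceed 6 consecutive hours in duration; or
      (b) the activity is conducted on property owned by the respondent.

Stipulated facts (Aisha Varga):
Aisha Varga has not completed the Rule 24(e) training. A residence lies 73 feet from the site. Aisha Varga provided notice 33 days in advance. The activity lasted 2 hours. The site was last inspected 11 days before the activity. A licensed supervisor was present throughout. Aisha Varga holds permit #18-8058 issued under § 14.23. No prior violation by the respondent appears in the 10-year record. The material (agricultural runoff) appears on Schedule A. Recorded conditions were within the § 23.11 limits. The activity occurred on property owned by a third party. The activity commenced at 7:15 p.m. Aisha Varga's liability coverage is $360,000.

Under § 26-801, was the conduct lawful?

(i) no residence in 500 ft — not satisfied.
(A) ≥14 days' notice — met.
(B) site inspected — fails.
(C) training certified — fails.
(ii): T OR F OR F → true.
(a) = F AND T = false.
(i) Schedule A material — met.
(ii) supervisor present — met.
(b): T AND T → true.
(1): F OR T → true.
(a) start within hours — fails.
(i) weather ok — satisfied.
(ii) holds permit — satisfied.
(iii) coverage ≥ $300,000 — met.
(b): T AND T AND T → true.
So (2) is satisfied (F OR T).
(a) ≤ 6 hrs duration — met.
(b) own property — not satisfied.
(3): T OR F → true.
Overall = T AND T AND T = true.

Yes — lawful.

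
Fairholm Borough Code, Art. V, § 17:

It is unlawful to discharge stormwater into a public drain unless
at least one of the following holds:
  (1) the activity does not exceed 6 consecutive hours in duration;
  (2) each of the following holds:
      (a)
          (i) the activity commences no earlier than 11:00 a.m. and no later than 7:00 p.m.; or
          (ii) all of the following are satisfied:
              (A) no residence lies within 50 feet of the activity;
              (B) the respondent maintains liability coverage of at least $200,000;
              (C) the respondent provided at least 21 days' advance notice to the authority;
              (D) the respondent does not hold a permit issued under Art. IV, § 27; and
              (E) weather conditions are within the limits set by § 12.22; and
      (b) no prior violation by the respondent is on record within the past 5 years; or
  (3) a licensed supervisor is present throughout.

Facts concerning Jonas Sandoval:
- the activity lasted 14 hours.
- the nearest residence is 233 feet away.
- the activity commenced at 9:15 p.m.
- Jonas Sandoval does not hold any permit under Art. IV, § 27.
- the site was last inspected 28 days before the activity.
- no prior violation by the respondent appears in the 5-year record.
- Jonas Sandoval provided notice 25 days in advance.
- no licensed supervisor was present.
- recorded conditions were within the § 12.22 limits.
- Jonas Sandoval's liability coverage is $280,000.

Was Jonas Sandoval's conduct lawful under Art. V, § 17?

Yes — lawful.

(1) ≤ 6 hrs duration — not met.
(i) start within hours — fails.
(A) no residence in 50 ft — holds.
(B) coverage ≥ $200,000 — holds.
(C) ≥21 days' notice — met.
(D) not (holds permit) — satisfied.
(E) weather ok — satisfied.
(ii) = T AND T AND T AND T AND T = true.
(a): F OR T → true.
(b) no prior violation — met.
(2): T AND T → true.
(3) supervisor present — fails.
Overall: F OR T OR F → true.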